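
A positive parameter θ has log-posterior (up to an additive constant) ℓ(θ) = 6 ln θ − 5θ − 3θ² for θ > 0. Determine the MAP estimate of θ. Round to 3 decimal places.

θ̂_MAP = 0.667

ℓ'(θ) = 6/θ − 5 − 6θ. Setting this to zero and multiplying by θ: 6θ² + 5θ − 6 = 0.
θ = (−5 + √(5² + 4·6·6)) / (2·6) = (−5 + √169) / 12 = (−5 + 13)/12 = 2/3.
ℓ''(θ) = −6/θ² − 6 < 0, confirming a maximum.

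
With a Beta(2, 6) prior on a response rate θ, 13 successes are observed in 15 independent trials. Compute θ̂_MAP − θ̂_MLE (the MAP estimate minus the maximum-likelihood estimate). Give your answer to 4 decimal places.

MAP − MLE = -0.2000

Posterior is Beta(15, 8); MAP = (15−1)/(23−2) = 14/21 ≈ 0.66667.
MLE ignores the prior: θ̂_MLE = k/n = 13/15 ≈ 0.86667.
Difference = 14/21 − 13/15 = -1/5 ≈ -0.2000.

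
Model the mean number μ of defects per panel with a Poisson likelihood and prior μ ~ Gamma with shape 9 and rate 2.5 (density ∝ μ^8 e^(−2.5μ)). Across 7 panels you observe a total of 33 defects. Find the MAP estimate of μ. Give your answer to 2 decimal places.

μ̂_MAP = 4.32

Σxᵢ = 33, n = 7.
Posterior ∝ μ^8e^(−2.5μ) · μ^33e^(−7μ) = μ^41e^(−9.5μ), i.e. Gamma(shape=42, rate=9.5).
The mode of a Gamma(a, b) with a ≥ 1 (shape–rate) is (a−1)/b = 41/9.5 ≈ 4.32.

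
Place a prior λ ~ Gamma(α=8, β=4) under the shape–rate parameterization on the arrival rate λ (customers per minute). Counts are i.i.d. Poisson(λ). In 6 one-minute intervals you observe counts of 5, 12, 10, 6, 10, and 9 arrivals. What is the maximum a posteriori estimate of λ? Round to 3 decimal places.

Σxᵢ = 5+12+10+6+10+9 = 52, with n = 6.
Posterior ∝ λ^7e^(−4λ) · λ^52e^(−6λ) = λ^59e^(−10λ), i.e. Gamma(shape=60, rate=10).
The mode of a Gamma(a, b) with a ≥ 1 (shape–rate) is (a−1)/b = 59/10 ≈ 5.900.

λ̂_MAP = 5.900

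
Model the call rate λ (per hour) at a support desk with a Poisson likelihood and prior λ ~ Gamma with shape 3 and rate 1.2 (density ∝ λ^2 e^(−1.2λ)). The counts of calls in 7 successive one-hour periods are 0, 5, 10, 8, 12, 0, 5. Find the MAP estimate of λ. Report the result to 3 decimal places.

Σxᵢ = 0+5+10+8+12+0+5 = 40, with n = 7.
Posterior ∝ λ^2e^(−1.2λ) · λ^40e^(−7λ) = λ^42e^(−8.2λ), i.e. Gamma(shape=43, rate=8.2).
The mode of a Gamma(a, b) with a ≥ 1 (shape–rate) is (a−1)/b = 42/8.2 ≈ 5.122.

λ̂_MAP = 5.122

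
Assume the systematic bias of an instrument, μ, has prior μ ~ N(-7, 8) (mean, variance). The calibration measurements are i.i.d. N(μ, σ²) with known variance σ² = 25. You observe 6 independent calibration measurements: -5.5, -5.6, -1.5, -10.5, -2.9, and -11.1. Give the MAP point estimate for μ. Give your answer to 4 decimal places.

μ̂_MAP = -6.4630

n = 6; x̄ = ((-5.5) + (-5.6) + (-1.5) + (-10.5) + (-2.9) + (-11.1))/6 = -37.1/6 = -371/60 ≈ -6.1833.
For a Normal prior and Normal likelihood with known variance, the posterior is Normal; its mode equals its mean, the precision-weighted average.
Prior precision 1/σ₀² = 1/8 = 0.125; data precision n/σ² = 6/25 = 0.24.
μ̂ = (0.125·(-7) + 0.24·(-371/60)) / (0.125 + 0.24) = (-2.359)/0.365 = -2359/365 ≈ -6.4630.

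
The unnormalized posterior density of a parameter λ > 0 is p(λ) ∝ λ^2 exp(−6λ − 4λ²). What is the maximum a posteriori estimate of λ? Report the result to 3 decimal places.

λ̂_MAP = 0.250

ℓ'(λ) = 2/λ − 6 − 8λ. Setting this to zero and multiplying by λ: 8λ² + 6λ − 2 = 0.
λ = (−6 + √(6² + 4·8·2)) / (2·8) = (−6 + √100) / 16 = (−6 + 10)/16 = 1/4.
ℓ''(λ) = −2/λ² − 8 < 0, confirming a maximum.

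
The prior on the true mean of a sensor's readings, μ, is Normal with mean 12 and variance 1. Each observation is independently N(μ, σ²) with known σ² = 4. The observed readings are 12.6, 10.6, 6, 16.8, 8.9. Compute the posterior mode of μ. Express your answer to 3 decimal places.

n = 5; x̄ = (12.6 + 10.6 + 6 + 16.8 + 8.9)/5 = 54.9/5 = 10.98.
For a Normal prior and Normal likelihood with known variance, the posterior is Normal; its mode equals its mean, the precision-weighted average.
Prior precision 1/σ₀² = 1/1 = 1; data precision n/σ² = 5/4 = 1.25.
μ̂ = (1·12 + 1.25·10.98) / (1 + 1.25) = 25.725/2.25 = 343/30 ≈ 11.433.

μ̂_MAP = 11.433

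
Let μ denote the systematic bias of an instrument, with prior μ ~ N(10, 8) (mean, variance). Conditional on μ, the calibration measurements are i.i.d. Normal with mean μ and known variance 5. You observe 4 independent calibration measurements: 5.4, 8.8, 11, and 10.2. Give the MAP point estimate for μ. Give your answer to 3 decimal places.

μ̂_MAP = 9.005

n = 4; x̄ = (5.4 + 8.8 + 11 + 10.2)/4 = 35.4/4 = 8.85.
For a Normal prior and Normal likelihood with known variance, the posterior is Normal; its mode equals its mean, the precision-weighted average.
Prior precision 1/σ₀² = 1/8 = 0.125; data precision n/σ² = 4/5 = 0.8.
μ̂ = (0.125·10 + 0.8·8.85) / (0.125 + 0.8) = 8.33/0.925 = 1666/185 ≈ 9.005.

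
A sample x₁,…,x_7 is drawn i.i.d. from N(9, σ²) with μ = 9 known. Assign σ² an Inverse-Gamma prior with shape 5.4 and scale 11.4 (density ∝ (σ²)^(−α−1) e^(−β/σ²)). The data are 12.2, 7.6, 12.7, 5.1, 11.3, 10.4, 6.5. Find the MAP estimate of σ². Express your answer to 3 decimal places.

Sum of squared deviations about the known mean: SS = (12.2−9)² + (7.6−9)² + (12.7−9)² + (5.1−9)² + (11.3−9)² + (10.4−9)² + (6.5−9)² = 54.6.
The Normal likelihood contributes (σ²)^(−n/2) exp(−SS/(2σ²)), so the posterior is Inverse-Gamma(α + n/2, β + SS/2) = Inverse-Gamma(8.9, 38.7).
The mode of Inverse-Gamma(a, b) is b/(a+1) = 38.7/9.9 ≈ 3.909.

σ̂²_MAP = 3.909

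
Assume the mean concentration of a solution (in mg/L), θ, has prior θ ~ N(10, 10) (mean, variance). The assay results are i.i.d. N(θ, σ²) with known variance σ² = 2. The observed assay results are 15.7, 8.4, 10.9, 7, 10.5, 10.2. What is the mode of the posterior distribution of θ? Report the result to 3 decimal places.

n = 6; x̄ = (15.7 + 8.4 + 10.9 + 7 + 10.5 + 10.2)/6 = 62.7/6 = 10.45.
For a Normal prior and Normal likelihood with known variance, the posterior is Normal; its mode equals its mean, the precision-weighted average.
Prior precision 1/σ₀² = 1/10 = 0.1; data precision n/σ² = 6/2 = 3.
θ̂ = (0.1·10 + 3·10.45) / (0.1 + 3) = 32.35/3.1 = 647/62 ≈ 10.435.

θ̂_MAP = 10.435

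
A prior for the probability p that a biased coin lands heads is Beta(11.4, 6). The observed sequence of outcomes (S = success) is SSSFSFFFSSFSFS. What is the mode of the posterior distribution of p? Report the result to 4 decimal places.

p̂_MAP = 0.6259

Prior: Beta(11.4, 6).
Data: 8 successes in 14 trials (from the sequence). The binomial likelihood contributes p^8(1−p)^6, so the posterior is Beta(11.4+8, 6+6) = Beta(19.4, 12).
For Beta(a, b) with a, b > 1 the mode is (a−1)/(a+b−2) = 18.4/29.4 ≈ 0.6259.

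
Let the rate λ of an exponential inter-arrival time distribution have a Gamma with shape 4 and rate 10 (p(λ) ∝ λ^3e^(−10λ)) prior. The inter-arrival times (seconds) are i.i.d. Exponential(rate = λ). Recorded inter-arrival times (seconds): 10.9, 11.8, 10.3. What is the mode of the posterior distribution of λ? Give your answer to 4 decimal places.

The Exponential(rate=λ) likelihood is ∝ λ^n e^(−λΣtᵢ). Here n = 3 and Σtᵢ = 10.9 + 11.8 + 10.3 = 33.
Posterior ∝ λ^3e^(−10λ) · λ^3e^(−33λ) = λ^6e^(−43λ), i.e. Gamma(7, 43).
Mode = (a−1)/b = 6/43 ≈ 0.1395.

λ̂_MAP = 0.1395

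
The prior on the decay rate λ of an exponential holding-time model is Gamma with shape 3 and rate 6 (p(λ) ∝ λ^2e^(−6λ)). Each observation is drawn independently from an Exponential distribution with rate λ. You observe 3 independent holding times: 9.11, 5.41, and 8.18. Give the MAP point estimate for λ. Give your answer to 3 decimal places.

λ̂_MAP = 0.174

The Exponential(rate=λ) likelihood is ∝ λ^n e^(−λΣtᵢ). Here n = 3 and Σtᵢ = 9.11 + 5.41 + 8.18 = 22.70.
Posterior ∝ λ^2e^(−6λ) · λ^3e^(−22.70λ) = λ^5e^(−28.70λ), i.e. Gamma(6, 28.70).
Mode = (a−1)/b = 5/28.70 ≈ 0.174.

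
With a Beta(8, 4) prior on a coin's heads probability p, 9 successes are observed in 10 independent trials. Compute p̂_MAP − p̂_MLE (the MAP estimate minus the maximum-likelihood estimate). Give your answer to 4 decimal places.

Posterior is Beta(17, 5); MAP = (17−1)/(22−2) = 16/20 ≈ 0.80000.
MLE ignores the prior: p̂_MLE = k/n = 9/10 ≈ 0.90000.
Difference = 16/20 − 9/10 = -1/10 ≈ -0.1000.

MAP − MLE = -0.1000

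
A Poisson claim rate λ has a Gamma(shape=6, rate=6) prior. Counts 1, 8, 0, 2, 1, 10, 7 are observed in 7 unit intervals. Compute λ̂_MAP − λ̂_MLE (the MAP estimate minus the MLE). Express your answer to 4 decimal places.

Σxᵢ = 29. Posterior is Gamma(35, 13); MAP = (35−1)/13 = 34/13 ≈ 2.61538.
MLE = x̄ = 29/7 ≈ 4.14286.
Difference = 34/13 − 29/7 = -139/91 ≈ -1.5275.

MAP − MLE = -1.5275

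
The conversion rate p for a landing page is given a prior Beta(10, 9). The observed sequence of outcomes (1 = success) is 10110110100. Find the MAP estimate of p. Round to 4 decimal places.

Prior: Beta(10, 9).
Data: 6 successes in 11 trials (from the sequence). The binomial likelihood contributes p^6(1−p)^5, so the posterior is Beta(10+6, 9+5) = Beta(16, 14).
For Beta(a, b) with a, b > 1 the mode is (a−1)/(a+b−2) = 15/28 ≈ 0.5357.

p̂_MAP = 0.5357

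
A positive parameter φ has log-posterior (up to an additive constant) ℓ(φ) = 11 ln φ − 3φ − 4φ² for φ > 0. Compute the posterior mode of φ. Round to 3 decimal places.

φ̂_MAP = 1.000

ℓ'(φ) = 11/φ − 3 − 8φ. Setting this to zero and multiplying by φ: 8φ² + 3φ − 11 = 0.
φ = (−3 + √(3² + 4·8·11)) / (2·8) = (−3 + √361) / 16 = (−3 + 19)/16 = 1.
ℓ''(φ) = −11/φ² − 8 < 0, confirming a maximum.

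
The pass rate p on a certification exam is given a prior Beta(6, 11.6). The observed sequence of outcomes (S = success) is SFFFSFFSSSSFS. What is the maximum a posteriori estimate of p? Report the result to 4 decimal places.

p̂_MAP = 0.4196

Prior: Beta(6, 11.6).
Data: 7 successes in 13 trials (from the sequence). The binomial likelihood contributes p^7(1−p)^6, so the posterior is Beta(6+7, 11.6+6) = Beta(13, 17.6).
For Beta(a, b) with a, b > 1 the mode is (a−1)/(a+b−2) = 12/28.6 ≈ 0.4196.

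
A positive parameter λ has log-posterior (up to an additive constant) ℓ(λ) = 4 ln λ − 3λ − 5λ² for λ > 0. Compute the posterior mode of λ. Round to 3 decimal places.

ℓ'(λ) = 4/λ − 3 − 10λ. Setting this to zero and multiplying by λ: 10λ² + 3λ − 4 = 0.
λ = (−3 + √(3² + 4·10·4)) / (2·10) = (−3 + √169) / 20 = (−3 + 13)/20 = 1/2.
ℓ''(λ) = −4/λ² − 10 < 0, confirming a maximum.

λ̂_MAP = 0.500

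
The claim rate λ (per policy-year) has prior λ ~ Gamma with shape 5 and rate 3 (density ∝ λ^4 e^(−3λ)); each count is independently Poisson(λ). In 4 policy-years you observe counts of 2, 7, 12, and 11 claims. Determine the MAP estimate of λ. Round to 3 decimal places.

λ̂_MAP = 5.143

Σxᵢ = 2+7+12+11 = 32, with n = 4.
Posterior ∝ λ^4e^(−3λ) · λ^32e^(−4λ) = λ^36e^(−7λ), i.e. Gamma(shape=37, rate=7).
The mode of a Gamma(a, b) with a ≥ 1 (shape–rate) is (a−1)/b = 36/7 ≈ 5.143.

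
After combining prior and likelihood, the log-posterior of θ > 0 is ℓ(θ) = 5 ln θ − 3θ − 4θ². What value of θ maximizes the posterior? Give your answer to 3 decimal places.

θ̂_MAP = 0.625

ℓ'(θ) = 5/θ − 3 − 8θ. Setting this to zero and multiplying by θ: 8θ² + 3θ − 5 = 0.
θ = (−3 + √(3² + 4·8·5)) / (2·8) = (−3 + √169) / 16 = (−3 + 13)/16 = 5/8.
ℓ''(θ) = −5/θ² − 8 < 0, confirming a maximum.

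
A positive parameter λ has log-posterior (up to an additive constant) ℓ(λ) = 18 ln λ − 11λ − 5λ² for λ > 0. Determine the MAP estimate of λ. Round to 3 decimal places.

λ̂_MAP = 0.900

ℓ'(λ) = 18/λ − 11 − 10λ. Setting this to zero and multiplying by λ: 10λ² + 11λ − 18 = 0.
λ = (−11 + √(11² + 4·10·18)) / (2·10) = (−11 + √841) / 20 = (−11 + 29)/20 = 9/10.
ℓ''(λ) = −18/λ² − 10 < 0, confirming a maximum.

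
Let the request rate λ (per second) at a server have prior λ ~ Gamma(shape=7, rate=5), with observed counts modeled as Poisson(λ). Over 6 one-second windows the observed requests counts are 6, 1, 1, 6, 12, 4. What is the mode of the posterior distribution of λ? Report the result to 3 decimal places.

λ̂_MAP = 3.273

Σxᵢ = 6+1+1+6+12+4 = 30, with n = 6.
Posterior ∝ λ^6e^(−5λ) · λ^30e^(−6λ) = λ^36e^(−11λ), i.e. Gamma(shape=37, rate=11).
The mode of a Gamma(a, b) with a ≥ 1 (shape–rate) is (a−1)/b = 36/11 ≈ 3.273.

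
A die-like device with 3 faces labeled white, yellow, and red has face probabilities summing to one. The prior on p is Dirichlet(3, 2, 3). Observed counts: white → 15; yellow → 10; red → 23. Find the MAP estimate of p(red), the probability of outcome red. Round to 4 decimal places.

MAP estimate of p(red) = 0.4717

The posterior is Dirichlet(αᵢ + nᵢ) = Dirichlet(18, 12, 26).
For a Dirichlet(a₁,…,a_K) with all aᵢ > 1, the mode has j-th component (aⱼ − 1)/(Σaᵢ − K).
Here Σaᵢ = 56 and K = 3, so p(red) = (26 − 1)/(56 − 3) = 25/53 ≈ 0.4717.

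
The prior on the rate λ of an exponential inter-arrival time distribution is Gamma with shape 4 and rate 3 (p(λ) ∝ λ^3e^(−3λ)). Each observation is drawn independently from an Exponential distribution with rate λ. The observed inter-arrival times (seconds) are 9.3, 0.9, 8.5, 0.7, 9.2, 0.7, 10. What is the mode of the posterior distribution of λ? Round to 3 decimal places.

The Exponential(rate=λ) likelihood is ∝ λ^n e^(−λΣtᵢ). Here n = 7 and Σtᵢ = 9.3 + 0.9 + 8.5 + 0.7 + 9.2 + 0.7 + 10 = 39.3.
Posterior ∝ λ^3e^(−3λ) · λ^7e^(−39.3λ) = λ^10e^(−42.3λ), i.e. Gamma(11, 42.3).
Mode = (a−1)/b = 10/42.3 ≈ 0.236.

λ̂_MAP = 0.236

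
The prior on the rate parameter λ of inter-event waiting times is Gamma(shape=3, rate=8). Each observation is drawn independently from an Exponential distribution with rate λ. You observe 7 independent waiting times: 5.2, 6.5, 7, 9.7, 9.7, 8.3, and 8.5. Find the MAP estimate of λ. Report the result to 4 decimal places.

λ̂_MAP = 0.1431

The Exponential(rate=λ) likelihood is ∝ λ^n e^(−λΣtᵢ). Here n = 7 and Σtᵢ = 5.2 + 6.5 + 7 + 9.7 + 9.7 + 8.3 + 8.5 = 54.9.
Posterior ∝ λ^2e^(−8λ) · λ^7e^(−54.9λ) = λ^9e^(−62.9λ), i.e. Gamma(10, 62.9).
Mode = (a−1)/b = 9/62.9 ≈ 0.1431.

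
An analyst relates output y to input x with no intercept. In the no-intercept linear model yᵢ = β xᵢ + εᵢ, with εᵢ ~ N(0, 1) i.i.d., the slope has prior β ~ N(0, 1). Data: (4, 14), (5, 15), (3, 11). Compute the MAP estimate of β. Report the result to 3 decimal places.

log p(β | y) = −Σ(yᵢ − βxᵢ)²/(2·1) − β²/(2·1) + const.
Setting the derivative to zero: Σxᵢ(yᵢ − βxᵢ)/1 − β/1 = 0, so β = Σxᵢyᵢ / (Σxᵢ² + σ²/τ²).
Σxᵢyᵢ = 4·14 + 5·15 + 3·11 = 164; Σxᵢ² = 50; σ²/τ² = 1.
β̂_MAP = 164 / (50 + 1) = 164/51 ≈ 3.216.

β̂_MAP = 3.216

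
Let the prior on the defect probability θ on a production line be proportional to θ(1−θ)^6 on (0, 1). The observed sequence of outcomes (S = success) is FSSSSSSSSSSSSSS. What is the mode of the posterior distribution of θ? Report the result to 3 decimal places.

θ̂_MAP = 0.682

The prior density ∝ θ(1−θ)^6 is the kernel of Beta(2, 7).
Data: 14 successes in 15 trials (from the sequence). The binomial likelihood contributes θ^14(1−θ)^1, so the posterior is Beta(2+14, 7+1) = Beta(16, 8).
For Beta(a, b) with a, b > 1 the mode is (a−1)/(a+b−2) = 15/22 ≈ 0.682.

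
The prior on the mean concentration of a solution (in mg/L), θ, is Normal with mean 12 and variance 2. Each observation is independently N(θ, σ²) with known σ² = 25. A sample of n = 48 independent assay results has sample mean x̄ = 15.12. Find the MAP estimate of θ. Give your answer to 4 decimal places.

n = 48, x̄ = 15.12.
For a Normal prior and Normal likelihood with known variance, the posterior is Normal; its mode equals its mean, the precision-weighted average.
Prior precision 1/σ₀² = 1/2 = 0.5; data precision n/σ² = 48/25 = 1.92.
θ̂ = (0.5·12 + 1.92·15.12) / (0.5 + 1.92) = 35.0304/2.42 = 43788/3025 ≈ 14.4754.

θ̂_MAP = 14.4754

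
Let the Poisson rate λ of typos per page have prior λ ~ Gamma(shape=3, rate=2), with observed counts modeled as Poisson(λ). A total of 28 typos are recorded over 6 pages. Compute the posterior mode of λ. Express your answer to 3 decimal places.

λ̂_MAP = 3.750

Σxᵢ = 28, n = 6.
Posterior ∝ λ^2e^(−2λ) · λ^28e^(−6λ) = λ^30e^(−8λ), i.e. Gamma(shape=31, rate=8).
The mode of a Gamma(a, b) with a ≥ 1 (shape–rate) is (a−1)/b = 30/8 ≈ 3.750.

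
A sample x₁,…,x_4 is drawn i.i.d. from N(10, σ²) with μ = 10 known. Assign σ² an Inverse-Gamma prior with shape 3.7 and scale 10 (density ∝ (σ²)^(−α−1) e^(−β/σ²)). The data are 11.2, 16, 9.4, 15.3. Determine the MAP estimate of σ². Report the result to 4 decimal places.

Sum of squared deviations about the known mean: SS = (11.2−10)² + (16−10)² + (9.4−10)² + (15.3−10)² = 65.89.
The Normal likelihood contributes (σ²)^(−n/2) exp(−SS/(2σ²)), so the posterior is Inverse-Gamma(α + n/2, β + SS/2) = Inverse-Gamma(5.7, 42.945).
The mode of Inverse-Gamma(a, b) is b/(a+1) = 42.945/6.7 ≈ 6.4097.

σ̂²_MAP = 6.4097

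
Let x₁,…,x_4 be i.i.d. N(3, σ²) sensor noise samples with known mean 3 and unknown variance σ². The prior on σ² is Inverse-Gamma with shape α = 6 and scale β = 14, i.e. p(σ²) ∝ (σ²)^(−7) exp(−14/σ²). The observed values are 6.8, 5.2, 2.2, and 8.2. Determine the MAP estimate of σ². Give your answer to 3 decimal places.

Sum of squared deviations about the known mean: SS = (6.8−3)² + (5.2−3)² + (2.2−3)² + (8.2−3)² = 46.96.
The Normal likelihood contributes (σ²)^(−n/2) exp(−SS/(2σ²)), so the posterior is Inverse-Gamma(α + n/2, β + SS/2) = Inverse-Gamma(8, 37.48).
The mode of Inverse-Gamma(a, b) is b/(a+1) = 37.48/9 ≈ 4.164.

σ̂²_MAP = 4.164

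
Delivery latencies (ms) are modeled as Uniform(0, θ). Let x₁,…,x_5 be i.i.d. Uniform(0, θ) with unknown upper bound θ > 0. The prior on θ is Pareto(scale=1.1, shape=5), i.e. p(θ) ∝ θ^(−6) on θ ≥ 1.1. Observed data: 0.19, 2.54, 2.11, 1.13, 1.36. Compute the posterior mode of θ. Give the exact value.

The Uniform(0, θ) likelihood is θ^(−n) for θ ≥ max(xᵢ), zero otherwise. Here max(xᵢ) = 2.54.
Posterior ∝ θ^(−6) · θ^(−5) = θ^(−11) on θ ≥ max(1.1, 2.54) = 2.54.
This density is strictly decreasing in θ, so the posterior mode lies at the lower boundary of the support.

θ̂_MAP = 2.54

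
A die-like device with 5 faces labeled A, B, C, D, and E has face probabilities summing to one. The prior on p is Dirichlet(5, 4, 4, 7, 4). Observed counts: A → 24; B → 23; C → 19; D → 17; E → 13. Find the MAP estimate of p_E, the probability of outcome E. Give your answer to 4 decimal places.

The posterior is Dirichlet(αᵢ + nᵢ) = Dirichlet(29, 27, 23, 24, 17).
For a Dirichlet(a₁,…,a_K) with all aᵢ > 1, the mode has j-th component (aⱼ − 1)/(Σaᵢ − K).
Here Σaᵢ = 120 and K = 5, so p_E = (17 − 1)/(120 − 5) = 16/115 ≈ 0.1391.

MAP estimate of p_E = 0.1391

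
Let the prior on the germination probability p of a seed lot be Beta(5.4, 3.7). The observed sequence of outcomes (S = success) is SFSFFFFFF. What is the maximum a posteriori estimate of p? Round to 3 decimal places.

p̂_MAP = 0.398

Prior: Beta(5.4, 3.7).
Data: 2 successes in 9 trials (from the sequence). The binomial likelihood contributes p^2(1−p)^7, so the posterior is Beta(5.4+2, 3.7+7) = Beta(7.4, 10.7).
For Beta(a, b) with a, b > 1 the mode is (a−1)/(a+b−2) = 6.4/16.1 ≈ 0.398.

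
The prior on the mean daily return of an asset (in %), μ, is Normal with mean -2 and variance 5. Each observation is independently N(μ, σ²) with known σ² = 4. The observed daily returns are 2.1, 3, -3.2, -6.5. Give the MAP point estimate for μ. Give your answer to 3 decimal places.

μ̂_MAP = -1.292

n = 4; x̄ = (2.1 + 3 + (-3.2) + (-6.5))/4 = -4.6/4 = -1.15.
For a Normal prior and Normal likelihood with known variance, the posterior is Normal; its mode equals its mean, the precision-weighted average.
Prior precision 1/σ₀² = 1/5 = 0.2; data precision n/σ² = 4/4 = 1.
μ̂ = (0.2·(-2) + 1·(-1.15)) / (0.2 + 1) = (-1.55)/1.2 = -31/24 ≈ -1.292.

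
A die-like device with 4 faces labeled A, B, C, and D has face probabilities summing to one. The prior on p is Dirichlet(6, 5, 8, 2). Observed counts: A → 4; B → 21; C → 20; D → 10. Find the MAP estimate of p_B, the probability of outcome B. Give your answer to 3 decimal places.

MAP estimate of p_B = 0.347

The posterior is Dirichlet(αᵢ + nᵢ) = Dirichlet(10, 26, 28, 12).
For a Dirichlet(a₁,…,a_K) with all aᵢ > 1, the mode has j-th component (aⱼ − 1)/(Σaᵢ − K).
Here Σaᵢ = 76 and K = 4, so p_B = (26 − 1)/(76 − 4) = 25/72 ≈ 0.347.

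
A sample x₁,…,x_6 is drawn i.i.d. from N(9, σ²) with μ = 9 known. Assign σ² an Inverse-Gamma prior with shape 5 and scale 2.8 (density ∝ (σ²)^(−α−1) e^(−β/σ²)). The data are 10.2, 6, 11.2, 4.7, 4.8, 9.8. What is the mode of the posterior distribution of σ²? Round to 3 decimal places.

σ̂²_MAP = 3.203

Sum of squared deviations about the known mean: SS = (10.2−9)² + (6−9)² + (11.2−9)² + (4.7−9)² + (4.8−9)² + (9.8−9)² = 52.05.
The Normal likelihood contributes (σ²)^(−n/2) exp(−SS/(2σ²)), so the posterior is Inverse-Gamma(α + n/2, β + SS/2) = Inverse-Gamma(8, 28.825).
The mode of Inverse-Gamma(a, b) is b/(a+1) = 28.825/9 ≈ 3.203.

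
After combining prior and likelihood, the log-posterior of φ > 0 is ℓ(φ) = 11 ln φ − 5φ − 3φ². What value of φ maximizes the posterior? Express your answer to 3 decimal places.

ℓ'(φ) = 11/φ − 5 − 6φ. Setting this to zero and multiplying by φ: 6φ² + 5φ − 11 = 0.
φ = (−5 + √(5² + 4·6·11)) / (2·6) = (−5 + √289) / 12 = (−5 + 17)/12 = 1.
ℓ''(φ) = −11/φ² − 6 < 0, confirming a maximum.

φ̂_MAP = 1.000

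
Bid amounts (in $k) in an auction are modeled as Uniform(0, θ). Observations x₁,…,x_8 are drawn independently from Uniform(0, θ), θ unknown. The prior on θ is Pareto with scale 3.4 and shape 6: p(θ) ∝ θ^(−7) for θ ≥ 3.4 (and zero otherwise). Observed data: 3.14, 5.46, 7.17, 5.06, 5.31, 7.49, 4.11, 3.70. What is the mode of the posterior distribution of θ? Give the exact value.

θ̂_MAP = 7.49

The Uniform(0, θ) likelihood is θ^(−n) for θ ≥ max(xᵢ), zero otherwise. Here max(xᵢ) = 7.49.
Posterior ∝ θ^(−7) · θ^(−8) = θ^(−15) on θ ≥ max(3.4, 7.49) = 7.49.
This density is strictly decreasing in θ, so the posterior mode lies at the lower boundary of the support.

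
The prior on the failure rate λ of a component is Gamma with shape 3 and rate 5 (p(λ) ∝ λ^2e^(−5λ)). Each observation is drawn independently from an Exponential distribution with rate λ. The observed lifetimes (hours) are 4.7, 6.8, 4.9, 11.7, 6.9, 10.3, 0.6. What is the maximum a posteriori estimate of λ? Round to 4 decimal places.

λ̂_MAP = 0.1768

The Exponential(rate=λ) likelihood is ∝ λ^n e^(−λΣtᵢ). Here n = 7 and Σtᵢ = 4.7 + 6.8 + 4.9 + 11.7 + 6.9 + 10.3 + 0.6 = 45.9.
Posterior ∝ λ^2e^(−5λ) · λ^7e^(−45.9λ) = λ^9e^(−50.9λ), i.e. Gamma(10, 50.9).
Mode = (a−1)/b = 9/50.9 ≈ 0.1768.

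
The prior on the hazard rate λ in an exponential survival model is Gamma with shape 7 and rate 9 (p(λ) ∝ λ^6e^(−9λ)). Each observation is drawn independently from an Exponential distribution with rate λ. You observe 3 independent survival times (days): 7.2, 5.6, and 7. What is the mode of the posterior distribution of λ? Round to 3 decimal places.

λ̂_MAP = 0.313

The Exponential(rate=λ) likelihood is ∝ λ^n e^(−λΣtᵢ). Here n = 3 and Σtᵢ = 7.2 + 5.6 + 7 = 19.8.
Posterior ∝ λ^6e^(−9λ) · λ^3e^(−19.8λ) = λ^9e^(−28.8λ), i.e. Gamma(10, 28.8).
Mode = (a−1)/b = 9/28.8 ≈ 0.313.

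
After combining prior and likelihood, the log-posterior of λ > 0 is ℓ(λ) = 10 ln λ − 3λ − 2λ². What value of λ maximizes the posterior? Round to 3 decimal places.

ℓ'(λ) = 10/λ − 3 − 4λ. Setting this to zero and multiplying by λ: 4λ² + 3λ − 10 = 0.
λ = (−3 + √(3² + 4·4·10)) / (2·4) = (−3 + √169) / 8 = (−3 + 13)/8 = 5/4.
ℓ''(λ) = −10/λ² − 4 < 0, confirming a maximum.

λ̂_MAP = 1.250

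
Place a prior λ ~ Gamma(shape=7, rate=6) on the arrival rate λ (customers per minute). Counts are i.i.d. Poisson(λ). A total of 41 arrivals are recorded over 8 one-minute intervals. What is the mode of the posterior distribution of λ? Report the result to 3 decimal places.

Σxᵢ = 41, n = 8.
Posterior ∝ λ^6e^(−6λ) · λ^41e^(−8λ) = λ^47e^(−14λ), i.e. Gamma(shape=48, rate=14).
The mode of a Gamma(a, b) with a ≥ 1 (shape–rate) is (a−1)/b = 47/14 ≈ 3.357.

λ̂_MAP = 3.357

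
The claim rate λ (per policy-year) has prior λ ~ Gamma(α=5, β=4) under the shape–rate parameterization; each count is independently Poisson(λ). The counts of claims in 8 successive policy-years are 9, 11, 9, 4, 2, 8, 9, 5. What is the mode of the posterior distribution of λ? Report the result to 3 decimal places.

λ̂_MAP = 5.083

Σxᵢ = 9+11+9+4+2+8+9+5 = 57, with n = 8.
Posterior ∝ λ^4e^(−4λ) · λ^57e^(−8λ) = λ^61e^(−12λ), i.e. Gamma(shape=62, rate=12).
The mode of a Gamma(a, b) with a ≥ 1 (shape–rate) is (a−1)/b = 61/12 ≈ 5.083.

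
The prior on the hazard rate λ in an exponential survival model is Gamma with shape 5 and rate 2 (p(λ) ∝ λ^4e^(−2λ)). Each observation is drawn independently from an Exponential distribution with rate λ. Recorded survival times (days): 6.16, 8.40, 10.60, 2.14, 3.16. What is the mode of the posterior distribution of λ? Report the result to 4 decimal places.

The Exponential(rate=λ) likelihood is ∝ λ^n e^(−λΣtᵢ). Here n = 5 and Σtᵢ = 6.16 + 8.40 + 10.60 + 2.14 + 3.16 = 30.46.
Posterior ∝ λ^4e^(−2λ) · λ^5e^(−30.46λ) = λ^9e^(−32.46λ), i.e. Gamma(10, 32.46).
Mode = (a−1)/b = 9/32.46 ≈ 0.2773.

λ̂_MAP = 0.2773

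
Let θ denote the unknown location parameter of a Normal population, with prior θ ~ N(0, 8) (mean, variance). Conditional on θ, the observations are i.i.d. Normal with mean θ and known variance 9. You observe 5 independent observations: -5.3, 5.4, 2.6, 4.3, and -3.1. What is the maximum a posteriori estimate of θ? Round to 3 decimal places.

θ̂_MAP = 0.637

n = 5; x̄ = ((-5.3) + 5.4 + 2.6 + 4.3 + (-3.1))/5 = 3.9/5 = 0.78.
For a Normal prior and Normal likelihood with known variance, the posterior is Normal; its mode equals its mean, the precision-weighted average.
Prior precision 1/σ₀² = 1/8 = 0.125; data precision n/σ² = 5/9.
θ̂ = (0.125·0 + (5/9)·0.78) / (0.125 + 5/9) = (13/30)/(49/72) = 156/245 ≈ 0.637.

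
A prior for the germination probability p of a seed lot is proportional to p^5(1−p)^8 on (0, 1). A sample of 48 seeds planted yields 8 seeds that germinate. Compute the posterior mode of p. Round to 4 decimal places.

p̂_MAP = 0.2131

The prior density ∝ p^5(1−p)^8 is the kernel of Beta(6, 9).
Data: 8 successes in 48 trials. The binomial likelihood contributes p^8(1−p)^40, so the posterior is Beta(6+8, 9+40) = Beta(14, 49).
For Beta(a, b) with a, b > 1 the mode is (a−1)/(a+b−2) = 13/61 ≈ 0.2131.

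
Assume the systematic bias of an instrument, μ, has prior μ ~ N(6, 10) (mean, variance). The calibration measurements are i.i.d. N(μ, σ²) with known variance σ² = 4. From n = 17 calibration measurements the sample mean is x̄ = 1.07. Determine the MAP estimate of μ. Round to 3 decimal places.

n = 17, x̄ = 1.07.
For a Normal prior and Normal likelihood with known variance, the posterior is Normal; its mode equals its mean, the precision-weighted average.
Prior precision 1/σ₀² = 1/10 = 0.1; data precision n/σ² = 17/4 = 4.25.
μ̂ = (0.1·6 + 4.25·1.07) / (0.1 + 4.25) = 5.1475/4.35 = 71/60 ≈ 1.183.

μ̂_MAP = 1.183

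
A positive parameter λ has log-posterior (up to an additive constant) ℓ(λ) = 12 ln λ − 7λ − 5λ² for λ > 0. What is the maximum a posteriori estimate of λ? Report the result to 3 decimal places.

ℓ'(λ) = 12/λ − 7 − 10λ. Setting this to zero and multiplying by λ: 10λ² + 7λ − 12 = 0.
λ = (−7 + √(7² + 4·10·12)) / (2·10) = (−7 + √529) / 20 = (−7 + 23)/20 = 4/5.
ℓ''(λ) = −12/λ² − 10 < 0, confirming a maximum.

λ̂_MAP = 0.800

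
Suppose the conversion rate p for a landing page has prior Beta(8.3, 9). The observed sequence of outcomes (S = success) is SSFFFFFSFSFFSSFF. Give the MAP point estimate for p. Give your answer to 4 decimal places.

p̂_MAP = 0.4249

Prior: Beta(8.3, 9).
Data: 6 successes in 16 trials (from the sequence). The binomial likelihood contributes p^6(1−p)^10, so the posterior is Beta(8.3+6, 9+10) = Beta(14.3, 19).
For Beta(a, b) with a, b > 1 the mode is (a−1)/(a+b−2) = 13.3/31.3 ≈ 0.4249.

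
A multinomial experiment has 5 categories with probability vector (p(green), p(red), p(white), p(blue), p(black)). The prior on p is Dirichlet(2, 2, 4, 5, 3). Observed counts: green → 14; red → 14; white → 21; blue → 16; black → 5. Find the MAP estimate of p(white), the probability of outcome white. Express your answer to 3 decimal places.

The posterior is Dirichlet(αᵢ + nᵢ) = Dirichlet(16, 16, 25, 21, 8).
For a Dirichlet(a₁,…,a_K) with all aᵢ > 1, the mode has j-th component (aⱼ − 1)/(Σaᵢ − K).
Here Σaᵢ = 86 and K = 5, so p(white) = (25 − 1)/(86 − 5) = 24/81 ≈ 0.296.

MAP estimate of p(white) = 0.296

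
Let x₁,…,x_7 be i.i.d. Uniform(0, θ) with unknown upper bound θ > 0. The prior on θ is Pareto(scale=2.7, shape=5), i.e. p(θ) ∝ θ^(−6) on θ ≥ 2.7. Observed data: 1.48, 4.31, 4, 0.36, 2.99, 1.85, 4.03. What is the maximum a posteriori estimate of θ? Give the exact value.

The Uniform(0, θ) likelihood is θ^(−n) for θ ≥ max(xᵢ), zero otherwise. Here max(xᵢ) = 4.31.
Posterior ∝ θ^(−6) · θ^(−7) = θ^(−13) on θ ≥ max(2.7, 4.31) = 4.31.
This density is strictly decreasing in θ, so the posterior mode lies at the lower boundary of the support.

θ̂_MAP = 4.31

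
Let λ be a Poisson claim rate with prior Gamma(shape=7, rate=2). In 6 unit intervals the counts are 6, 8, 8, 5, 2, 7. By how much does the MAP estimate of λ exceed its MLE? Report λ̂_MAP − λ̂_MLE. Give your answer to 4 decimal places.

MAP − MLE = -0.7500

Σxᵢ = 36. Posterior is Gamma(43, 8); MAP = (43−1)/8 = 42/8 ≈ 5.25000.
MLE = x̄ = 36/6 ≈ 6.00000.
Difference = 42/8 − 36/6 = -3/4 ≈ -0.7500.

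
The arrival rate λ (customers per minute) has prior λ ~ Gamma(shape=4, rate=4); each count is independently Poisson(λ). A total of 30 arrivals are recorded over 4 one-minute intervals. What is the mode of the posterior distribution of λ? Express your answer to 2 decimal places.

λ̂_MAP = 4.13

Σxᵢ = 30, n = 4.
Posterior ∝ λ^3e^(−4λ) · λ^30e^(−4λ) = λ^33e^(−8λ), i.e. Gamma(shape=34, rate=8).
The mode of a Gamma(a, b) with a ≥ 1 (shape–rate) is (a−1)/b = 33/8 ≈ 4.13.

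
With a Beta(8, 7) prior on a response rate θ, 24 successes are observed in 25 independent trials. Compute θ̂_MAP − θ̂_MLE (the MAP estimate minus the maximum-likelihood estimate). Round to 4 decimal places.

Posterior is Beta(32, 8); MAP = (32−1)/(40−2) = 31/38 ≈ 0.81579.
MLE ignores the prior: θ̂_MLE = k/n = 24/25 ≈ 0.96000.
Difference = 31/38 − 24/25 = -137/950 ≈ -0.1442.

MAP − MLE = -0.1442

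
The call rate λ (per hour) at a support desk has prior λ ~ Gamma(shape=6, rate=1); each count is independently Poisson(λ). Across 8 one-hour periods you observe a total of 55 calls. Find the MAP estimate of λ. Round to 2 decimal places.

λ̂_MAP = 6.67

Σxᵢ = 55, n = 8.
Posterior ∝ λ^5e^(−1λ) · λ^55e^(−8λ) = λ^60e^(−9λ), i.e. Gamma(shape=61, rate=9).
The mode of a Gamma(a, b) with a ≥ 1 (shape–rate) is (a−1)/b = 60/9 ≈ 6.67.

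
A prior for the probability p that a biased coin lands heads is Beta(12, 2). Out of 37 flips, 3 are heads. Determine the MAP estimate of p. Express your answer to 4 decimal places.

p̂_MAP = 0.2857

Prior: Beta(12, 2).
Data: 3 successes in 37 trials. The binomial likelihood contributes p^3(1−p)^34, so the posterior is Beta(12+3, 2+34) = Beta(15, 36).
For Beta(a, b) with a, b > 1 the mode is (a−1)/(a+b−2) = 14/49 ≈ 0.2857.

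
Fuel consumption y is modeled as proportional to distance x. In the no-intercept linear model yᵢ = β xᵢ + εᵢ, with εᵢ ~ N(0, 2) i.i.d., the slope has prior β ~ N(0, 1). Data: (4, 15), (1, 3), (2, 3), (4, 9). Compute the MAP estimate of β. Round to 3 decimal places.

β̂_MAP = 2.692

log p(β | y) = −Σ(yᵢ − βxᵢ)²/(2·2) − β²/(2·1) + const.
Setting the derivative to zero: Σxᵢ(yᵢ − βxᵢ)/2 − β/1 = 0, so β = Σxᵢyᵢ / (Σxᵢ² + σ²/τ²).
Σxᵢyᵢ = 4·15 + 1·3 + 2·3 + 4·9 = 105; Σxᵢ² = 37; σ²/τ² = 2.
β̂_MAP = 105 / (37 + 2) = 105/39 ≈ 2.692.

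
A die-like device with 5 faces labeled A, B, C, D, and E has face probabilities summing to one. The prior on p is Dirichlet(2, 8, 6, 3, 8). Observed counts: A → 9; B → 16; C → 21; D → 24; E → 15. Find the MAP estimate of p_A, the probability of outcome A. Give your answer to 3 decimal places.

MAP estimate of p_A = 0.093

The posterior is Dirichlet(αᵢ + nᵢ) = Dirichlet(11, 24, 27, 27, 23).
For a Dirichlet(a₁,…,a_K) with all aᵢ > 1, the mode has j-th component (aⱼ − 1)/(Σaᵢ − K).
Here Σaᵢ = 112 and K = 5, so p_A = (11 − 1)/(112 − 5) = 10/107 ≈ 0.093.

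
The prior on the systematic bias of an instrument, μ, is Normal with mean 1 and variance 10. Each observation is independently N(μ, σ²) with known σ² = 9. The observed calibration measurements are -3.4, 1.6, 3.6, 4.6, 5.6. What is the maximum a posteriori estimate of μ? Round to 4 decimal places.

n = 5; x̄ = ((-3.4) + 1.6 + 3.6 + 4.6 + 5.6)/5 = 12/5 = 2.4.
For a Normal prior and Normal likelihood with known variance, the posterior is Normal; its mode equals its mean, the precision-weighted average.
Prior precision 1/σ₀² = 1/10 = 0.1; data precision n/σ² = 5/9.
μ̂ = (0.1·1 + (5/9)·2.4) / (0.1 + 5/9) = (43/30)/(59/90) = 129/59 ≈ 2.1864.

μ̂_MAP = 2.1864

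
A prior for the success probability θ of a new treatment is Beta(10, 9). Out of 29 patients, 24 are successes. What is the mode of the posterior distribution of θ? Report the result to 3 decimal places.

Prior: Beta(10, 9).
Data: 24 successes in 29 trials. The binomial likelihood contributes θ^24(1−θ)^5, so the posterior is Beta(10+24, 9+5) = Beta(34, 14).
For Beta(a, b) with a, b > 1 the mode is (a−1)/(a+b−2) = 33/46 ≈ 0.717.

θ̂_MAP = 0.717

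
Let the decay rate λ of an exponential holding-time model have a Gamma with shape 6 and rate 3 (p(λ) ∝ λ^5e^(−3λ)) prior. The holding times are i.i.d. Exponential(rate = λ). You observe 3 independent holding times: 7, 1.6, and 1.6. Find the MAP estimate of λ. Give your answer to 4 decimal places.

The Exponential(rate=λ) likelihood is ∝ λ^n e^(−λΣtᵢ). Here n = 3 and Σtᵢ = 7 + 1.6 + 1.6 = 10.2.
Posterior ∝ λ^5e^(−3λ) · λ^3e^(−10.2λ) = λ^8e^(−13.2λ), i.e. Gamma(9, 13.2).
Mode = (a−1)/b = 8/13.2 ≈ 0.6061.

λ̂_MAP = 0.6061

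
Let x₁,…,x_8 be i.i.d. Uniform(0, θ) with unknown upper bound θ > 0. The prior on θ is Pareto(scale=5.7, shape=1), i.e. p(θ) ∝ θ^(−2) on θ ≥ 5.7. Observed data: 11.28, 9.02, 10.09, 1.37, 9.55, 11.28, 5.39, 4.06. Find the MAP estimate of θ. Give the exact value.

The Uniform(0, θ) likelihood is θ^(−n) for θ ≥ max(xᵢ), zero otherwise. Here max(xᵢ) = 11.28.
Posterior ∝ θ^(−2) · θ^(−8) = θ^(−10) on θ ≥ max(5.7, 11.28) = 11.28.
This density is strictly decreasing in θ, so the posterior mode lies at the lower boundary of the support.

θ̂_MAP = 11.28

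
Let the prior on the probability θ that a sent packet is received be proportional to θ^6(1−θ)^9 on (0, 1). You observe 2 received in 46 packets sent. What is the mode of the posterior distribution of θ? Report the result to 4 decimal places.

The prior density ∝ θ^6(1−θ)^9 is the kernel of Beta(7, 10).
Data: 2 successes in 46 trials. The binomial likelihood contributes θ^2(1−θ)^44, so the posterior is Beta(7+2, 10+44) = Beta(9, 54).
For Beta(a, b) with a, b > 1 the mode is (a−1)/(a+b−2) = 8/61 ≈ 0.1311.

θ̂_MAP = 0.1311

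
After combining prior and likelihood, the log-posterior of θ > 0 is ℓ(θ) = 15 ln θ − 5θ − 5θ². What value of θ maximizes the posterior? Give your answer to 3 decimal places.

θ̂_MAP = 1.000

ℓ'(θ) = 15/θ − 5 − 10θ. Setting this to zero and multiplying by θ: 10θ² + 5θ − 15 = 0.
θ = (−5 + √(5² + 4·10·15)) / (2·10) = (−5 + √625) / 20 = (−5 + 25)/20 = 1.
ℓ''(θ) = −15/θ² − 10 < 0, confirming a maximum.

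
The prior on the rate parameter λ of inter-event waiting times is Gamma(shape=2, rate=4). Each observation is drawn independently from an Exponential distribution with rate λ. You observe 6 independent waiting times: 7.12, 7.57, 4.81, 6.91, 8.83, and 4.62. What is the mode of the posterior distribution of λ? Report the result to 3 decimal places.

The Exponential(rate=λ) likelihood is ∝ λ^n e^(−λΣtᵢ). Here n = 6 and Σtᵢ = 7.12 + 7.57 + 4.81 + 6.91 + 8.83 + 4.62 = 39.86.
Posterior ∝ λe^(−4λ) · λ^6e^(−39.86λ) = λ^7e^(−43.86λ), i.e. Gamma(8, 43.86).
Mode = (a−1)/b = 7/43.86 ≈ 0.160.

λ̂_MAP = 0.160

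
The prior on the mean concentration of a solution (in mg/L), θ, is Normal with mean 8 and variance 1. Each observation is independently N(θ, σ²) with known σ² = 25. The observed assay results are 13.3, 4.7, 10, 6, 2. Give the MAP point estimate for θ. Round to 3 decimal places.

θ̂_MAP = 7.867

n = 5; x̄ = (13.3 + 4.7 + 10 + 6 + 2)/5 = 36/5 = 7.2.
For a Normal prior and Normal likelihood with known variance, the posterior is Normal; its mode equals its mean, the precision-weighted average.
Prior precision 1/σ₀² = 1/1 = 1; data precision n/σ² = 5/25 = 0.2.
θ̂ = (1·8 + 0.2·7.2) / (1 + 0.2) = 9.44/1.2 = 118/15 ≈ 7.867.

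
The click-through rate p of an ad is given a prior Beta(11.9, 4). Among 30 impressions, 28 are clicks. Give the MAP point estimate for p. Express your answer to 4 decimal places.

Prior: Beta(11.9, 4).
Data: 28 successes in 30 trials. The binomial likelihood contributes p^28(1−p)^2, so the posterior is Beta(11.9+28, 4+2) = Beta(39.9, 6).
For Beta(a, b) with a, b > 1 the mode is (a−1)/(a+b−2) = 38.9/43.9 ≈ 0.8861.

p̂_MAP = 0.8861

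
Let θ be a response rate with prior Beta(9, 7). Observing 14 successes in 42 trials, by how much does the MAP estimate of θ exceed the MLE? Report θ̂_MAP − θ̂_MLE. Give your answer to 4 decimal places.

Posterior is Beta(23, 35); MAP = (23−1)/(58−2) = 22/56 ≈ 0.39286.
MLE ignores the prior: θ̂_MLE = k/n = 14/42 ≈ 0.33333.
Difference = 22/56 − 14/42 = 5/84 ≈ 0.0595.

MAP − MLE = 0.0595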